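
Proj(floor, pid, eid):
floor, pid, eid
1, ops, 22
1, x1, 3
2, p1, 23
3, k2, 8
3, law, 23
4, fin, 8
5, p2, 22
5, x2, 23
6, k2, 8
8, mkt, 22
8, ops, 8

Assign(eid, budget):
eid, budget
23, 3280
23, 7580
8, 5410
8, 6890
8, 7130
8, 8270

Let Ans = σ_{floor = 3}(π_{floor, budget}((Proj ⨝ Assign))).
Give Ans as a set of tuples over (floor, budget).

Joining Proj and Assign on eid yields {(2, p1, 23, 3280), (2, p1, 23, 7580), (3, k2, 8, 5410), (3, k2, 8, 6890), (3, k2, 8, 7130), (3, k2, 8, 8270), (3, law, 23, 3280), (3, law, 23, 7580), (4, fin, 8, 5410), (4, fin, 8, 6890), (4, fin, 8, 7130), (4, fin, 8, 8270), (5, x2, 23, 3280), (5, x2, 23, 7580), (6, k2, 8, 5410), (6, k2, 8, 6890), (6, k2, 8, 7130), (6, k2, 8, 8270), (8, ops, 8, 5410), (8, ops, 8, 6890), (8, ops, 8, 7130), (8, ops, 8, 8270)}.
Keep only column(s) floor, budget: {(2, 3280), (2, 7580), (3, 3280), (3, 5410), (3, 6890), (3, 7130), (3, 7580), (3, 8270), (4, 5410), (4, 6890), (4, 7130), (4, 8270), (5, 3280), (5, 7580), (6, 5410), (6, 6890), (6, 7130), (6, 8270), (8, 5410), (8, 6890), (8, 7130), (8, 8270)}
Selection floor = 3: {(3, 3280), (3, 5410), (3, 6890), (3, 7130), (3, 7580), (3, 8270)}

{(3, 3280), (3, 5410), (3, 6890), (3, 7130), (3, 7580), (3, 8270)}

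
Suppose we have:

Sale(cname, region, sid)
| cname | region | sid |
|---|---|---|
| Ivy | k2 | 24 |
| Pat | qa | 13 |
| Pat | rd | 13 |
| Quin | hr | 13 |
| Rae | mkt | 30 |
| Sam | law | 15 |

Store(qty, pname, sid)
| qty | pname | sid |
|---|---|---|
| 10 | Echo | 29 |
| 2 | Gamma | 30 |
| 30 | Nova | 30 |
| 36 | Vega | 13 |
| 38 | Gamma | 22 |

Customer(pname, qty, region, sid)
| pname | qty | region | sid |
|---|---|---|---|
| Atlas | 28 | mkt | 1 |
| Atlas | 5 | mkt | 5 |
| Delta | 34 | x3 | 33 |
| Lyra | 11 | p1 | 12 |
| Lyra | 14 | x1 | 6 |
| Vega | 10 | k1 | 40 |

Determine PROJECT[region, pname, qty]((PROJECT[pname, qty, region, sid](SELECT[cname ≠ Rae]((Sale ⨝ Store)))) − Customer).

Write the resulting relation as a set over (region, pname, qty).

{(hr, Vega, 36), (qa, Vega, 36), (rd, Vega, 36)}

Sale ⋈ Store (natural join on sid): {(Pat, qa, 13, 36, Vega), (Pat, rd, 13, 36, Vega), (Quin, hr, 13, 36, Vega), (Rae, mkt, 30, 2, Gamma), (Rae, mkt, 30, 30, Nova)}
Apply σ_{cname ≠ Rae}; surviving tuples: {(Pat, qa, 13, 36, Vega), (Pat, rd, 13, 36, Vega), (Quin, hr, 13, 36, Vega)}
π_{pname, qty, region, sid} gives {(Vega, 36, hr, 13), (Vega, 36, qa, 13), (Vega, 36, rd, 13)}.
Difference: {(Vega, 36, hr, 13), (Vega, 36, qa, 13), (Vega, 36, rd, 13)} with {(Atlas, 28, mkt, 1), (Atlas, 5, mkt, 5), (Delta, 34, x3, 33), (Lyra, 11, p1, 12), (Lyra, 14, x1, 6), (Vega, 10, k1, 40)} → {(Vega, 36, hr, 13), (Vega, 36, qa, 13), (Vega, 36, rd, 13)}
π_{region, pname, qty} gives {(hr, Vega, 36), (qa, Vega, 36), (rd, Vega, 36)}.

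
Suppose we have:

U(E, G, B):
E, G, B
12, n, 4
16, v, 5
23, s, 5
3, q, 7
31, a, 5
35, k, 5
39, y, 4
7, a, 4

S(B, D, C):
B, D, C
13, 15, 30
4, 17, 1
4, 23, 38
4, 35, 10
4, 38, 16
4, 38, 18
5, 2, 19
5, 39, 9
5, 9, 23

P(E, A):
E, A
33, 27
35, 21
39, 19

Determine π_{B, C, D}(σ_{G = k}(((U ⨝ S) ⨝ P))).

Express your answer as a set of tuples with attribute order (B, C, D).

Natural join on B: {(12, n, 4, 17, 1), (12, n, 4, 23, 38), (12, n, 4, 35, 10), (12, n, 4, 38, 16), (12, n, 4, 38, 18), (16, v, 5, 2, 19), (16, v, 5, 39, 9), (16, v, 5, 9, 23), (23, s, 5, 2, 19), (23, s, 5, 39, 9), (23, s, 5, 9, 23), (31, a, 5, 2, 19), (31, a, 5, 39, 9), (31, a, 5, 9, 23), (35, k, 5, 2, 19), (35, k, 5, 39, 9), (35, k, 5, 9, 23), (39, y, 4, 17, 1), (39, y, 4, 23, 38), (39, y, 4, 35, 10), (39, y, 4, 38, 16), (39, y, 4, 38, 18), (7, a, 4, 17, 1), (7, a, 4, 23, 38), (7, a, 4, 35, 10), (7, a, 4, 38, 16), (7, a, 4, 38, 18)}
Natural join on E: {(35, k, 5, 2, 19, 21), (35, k, 5, 39, 9, 21), (35, k, 5, 9, 23, 21), (39, y, 4, 17, 1, 19), (39, y, 4, 23, 38, 19), (39, y, 4, 35, 10, 19), (39, y, 4, 38, 16, 19), (39, y, 4, 38, 18, 19)}
Selection G = k: {(35, k, 5, 2, 19, 21), (35, k, 5, 39, 9, 21), (35, k, 5, 9, 23, 21)}
π_{B, C, D} gives {(5, 19, 2), (5, 23, 9), (5, 9, 39)}.

{(5, 19, 2), (5, 23, 9), (5, 9, 39)}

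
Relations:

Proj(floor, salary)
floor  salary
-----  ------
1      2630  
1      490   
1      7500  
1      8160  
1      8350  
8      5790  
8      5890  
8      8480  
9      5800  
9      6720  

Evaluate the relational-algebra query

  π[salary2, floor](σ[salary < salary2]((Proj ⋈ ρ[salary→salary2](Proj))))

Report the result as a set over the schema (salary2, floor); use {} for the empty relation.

{(2630, 1), (5890, 8), (6720, 9), (7500, 1), (8160, 1), (8350, 1), (8480, 8)}

ρ[salary→salary2]: schema becomes (floor, salary2); tuples unchanged.
Joining Proj and ρ[salary→salary2](Proj) on floor yields {(1, 2630, 2630), (1, 2630, 490), (1, 2630, 7500), (1, 2630, 8160), (1, 2630, 8350), (1, 490, 2630), (1, 490, 490), (1, 490, 7500), (1, 490, 8160), (1, 490, 8350), (1, 7500, 2630), (1, 7500, 490), (1, 7500, 7500), (1, 7500, 8160), (1, 7500, 8350), (1, 8160, 2630), (1, 8160, 490), (1, 8160, 7500), (1, 8160, 8160), (1, 8160, 8350), (1, 8350, 2630), (1, 8350, 490), (1, 8350, 7500), (1, 8350, 8160), (1, 8350, 8350), (8, 5790, 5790), (8, 5790, 5890), (8, 5790, 8480), (8, 5890, 5790), (8, 5890, 5890), (8, 5890, 8480), (8, 8480, 5790), (8, 8480, 5890), (8, 8480, 8480), (9, 5800, 5800), (9, 5800, 6720), (9, 6720, 5800), (9, 6720, 6720)}.
Selection salary < salary2: {(1, 2630, 7500), (1, 2630, 8160), (1, 2630, 8350), (1, 490, 2630), (1, 490, 7500), (1, 490, 8160), (1, 490, 8350), (1, 7500, 8160), (1, 7500, 8350), (1, 8160, 8350), (8, 5790, 5890), (8, 5790, 8480), (8, 5890, 8480), (9, 5800, 6720)}
π[salary2, floor]: project onto (salary2, floor) (7 duplicate(s) eliminated) → {(2630, 1), (5890, 8), (6720, 9), (7500, 1), (8160, 1), (8350, 1), (8480, 8)}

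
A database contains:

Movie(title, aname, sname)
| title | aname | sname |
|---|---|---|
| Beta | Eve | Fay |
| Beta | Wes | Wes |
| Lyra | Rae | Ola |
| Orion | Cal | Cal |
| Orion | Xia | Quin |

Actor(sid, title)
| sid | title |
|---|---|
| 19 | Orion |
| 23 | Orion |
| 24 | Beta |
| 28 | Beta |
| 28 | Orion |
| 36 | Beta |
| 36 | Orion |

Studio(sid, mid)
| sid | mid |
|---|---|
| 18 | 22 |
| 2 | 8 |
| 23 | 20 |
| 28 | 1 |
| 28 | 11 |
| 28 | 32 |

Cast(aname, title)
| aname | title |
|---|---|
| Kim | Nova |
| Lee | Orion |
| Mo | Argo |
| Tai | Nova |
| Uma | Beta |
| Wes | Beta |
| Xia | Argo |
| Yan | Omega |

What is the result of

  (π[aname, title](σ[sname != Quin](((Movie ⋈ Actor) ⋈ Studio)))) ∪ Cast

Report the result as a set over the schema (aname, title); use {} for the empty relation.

Natural join on title: {(Beta, Eve, Fay, 24), (Beta, Eve, Fay, 28), (Beta, Eve, Fay, 36), (Beta, Wes, Wes, 24), (Beta, Wes, Wes, 28), (Beta, Wes, Wes, 36), (Orion, Cal, Cal, 19), (Orion, Cal, Cal, 23), (Orion, Cal, Cal, 28), (Orion, Cal, Cal, 36), (Orion, Xia, Quin, 19), (Orion, Xia, Quin, 23), (Orion, Xia, Quin, 28), (Orion, Xia, Quin, 36)}
Natural join on sid: {(Beta, Eve, Fay, 28, 1), (Beta, Eve, Fay, 28, 11), (Beta, Eve, Fay, 28, 32), (Beta, Wes, Wes, 28, 1), (Beta, Wes, Wes, 28, 11), (Beta, Wes, Wes, 28, 32), (Orion, Cal, Cal, 23, 20), (Orion, Cal, Cal, 28, 1), (Orion, Cal, Cal, 28, 11), (Orion, Cal, Cal, 28, 32), (Orion, Xia, Quin, 23, 20), (Orion, Xia, Quin, 28, 1), (Orion, Xia, Quin, 28, 11), (Orion, Xia, Quin, 28, 32)}
Selection sname != Quin: {(Beta, Eve, Fay, 28, 1), (Beta, Eve, Fay, 28, 11), (Beta, Eve, Fay, 28, 32), (Beta, Wes, Wes, 28, 1), (Beta, Wes, Wes, 28, 11), (Beta, Wes, Wes, 28, 32), (Orion, Cal, Cal, 23, 20), (Orion, Cal, Cal, 28, 1), (Orion, Cal, Cal, 28, 11), (Orion, Cal, Cal, 28, 32)}
π_{aname, title} gives {(Cal, Orion), (Eve, Beta), (Wes, Beta)} (7 duplicate(s) eliminated).
Taking the union: {(Cal, Orion), (Eve, Beta), (Kim, Nova), (Lee, Orion), (Mo, Argo), (Tai, Nova), (Uma, Beta), (Wes, Beta), (Xia, Argo), (Yan, Omega)}

{(Cal, Orion), (Eve, Beta), (Kim, Nova), (Lee, Orion), (Mo, Argo), (Tai, Nova), (Uma, Beta), (Wes, Beta), (Xia, Argo), (Yan, Omega)}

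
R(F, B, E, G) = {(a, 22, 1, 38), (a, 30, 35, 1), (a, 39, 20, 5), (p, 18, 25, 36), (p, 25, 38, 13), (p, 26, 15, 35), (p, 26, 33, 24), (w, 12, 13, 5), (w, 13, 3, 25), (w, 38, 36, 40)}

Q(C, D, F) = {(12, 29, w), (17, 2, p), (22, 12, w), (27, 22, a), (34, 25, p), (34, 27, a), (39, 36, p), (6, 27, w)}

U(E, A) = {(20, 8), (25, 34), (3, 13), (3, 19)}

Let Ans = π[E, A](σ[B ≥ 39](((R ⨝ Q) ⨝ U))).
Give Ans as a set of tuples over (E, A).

{(20, 8)}

R ⋈ Q (natural join on F): {(a, 22, 1, 38, 27, 22), (a, 22, 1, 38, 34, 27), (a, 30, 35, 1, 27, 22), (a, 30, 35, 1, 34, 27), (a, 39, 20, 5, 27, 22), (a, 39, 20, 5, 34, 27), (p, 18, 25, 36, 17, 2), (p, 18, 25, 36, 34, 25), (p, 18, 25, 36, 39, 36), (p, 25, 38, 13, 17, 2), (p, 25, 38, 13, 34, 25), (p, 25, 38, 13, 39, 36), (p, 26, 15, 35, 17, 2), (p, 26, 15, 35, 34, 25), (p, 26, 15, 35, 39, 36), (p, 26, 33, 24, 17, 2), (p, 26, 33, 24, 34, 25), (p, 26, 33, 24, 39, 36), (w, 12, 13, 5, 12, 29), (w, 12, 13, 5, 22, 12), (w, 12, 13, 5, 6, 27), (w, 13, 3, 25, 12, 29), (w, 13, 3, 25, 22, 12), (w, 13, 3, 25, 6, 27), (w, 38, 36, 40, 12, 29), (w, 38, 36, 40, 22, 12), (w, 38, 36, 40, 6, 27)}
(R ⨝ Q) ⋈ U (natural join on E): {(a, 39, 20, 5, 27, 22, 8), (a, 39, 20, 5, 34, 27, 8), (p, 18, 25, 36, 17, 2, 34), (p, 18, 25, 36, 34, 25, 34), (p, 18, 25, 36, 39, 36, 34), (w, 13, 3, 25, 12, 29, 13), (w, 13, 3, 25, 12, 29, 19), (w, 13, 3, 25, 22, 12, 13), (w, 13, 3, 25, 22, 12, 19), (w, 13, 3, 25, 6, 27, 13), (w, 13, 3, 25, 6, 27, 19)}
σ[B ≥ 39]: keep tuples satisfying B ≥ 39 → {(a, 39, 20, 5, 27, 22, 8), (a, 39, 20, 5, 34, 27, 8)}
Projecting to E, A (1 duplicate(s) eliminated): {(20, 8)}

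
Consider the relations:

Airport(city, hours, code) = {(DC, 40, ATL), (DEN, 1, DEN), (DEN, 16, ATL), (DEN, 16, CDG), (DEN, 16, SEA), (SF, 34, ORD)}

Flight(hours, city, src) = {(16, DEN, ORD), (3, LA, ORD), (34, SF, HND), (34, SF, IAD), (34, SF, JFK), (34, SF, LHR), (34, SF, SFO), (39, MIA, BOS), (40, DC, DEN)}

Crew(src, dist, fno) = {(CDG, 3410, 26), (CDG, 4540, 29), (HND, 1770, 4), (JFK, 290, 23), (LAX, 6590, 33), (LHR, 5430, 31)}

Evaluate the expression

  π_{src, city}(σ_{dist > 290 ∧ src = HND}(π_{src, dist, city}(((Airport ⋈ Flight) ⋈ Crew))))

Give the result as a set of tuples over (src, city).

Airport ⋈ Flight (natural join on city, hours): {(DC, 40, ATL, DEN), (DEN, 16, ATL, ORD), (DEN, 16, CDG, ORD), (DEN, 16, SEA, ORD), (SF, 34, ORD, HND), (SF, 34, ORD, IAD), (SF, 34, ORD, JFK), (SF, 34, ORD, LHR), (SF, 34, ORD, SFO)}
(Airport ⋈ Flight) ⋈ Crew (natural join on src): {(SF, 34, ORD, HND, 1770, 4), (SF, 34, ORD, JFK, 290, 23), (SF, 34, ORD, LHR, 5430, 31)}
Projecting to src, dist, city: {(HND, 1770, SF), (JFK, 290, SF), (LHR, 5430, SF)}
Selection dist > 290 ∧ src = HND: {(HND, 1770, SF)}
Projecting to src, city: {(HND, SF)}

{(HND, SF)}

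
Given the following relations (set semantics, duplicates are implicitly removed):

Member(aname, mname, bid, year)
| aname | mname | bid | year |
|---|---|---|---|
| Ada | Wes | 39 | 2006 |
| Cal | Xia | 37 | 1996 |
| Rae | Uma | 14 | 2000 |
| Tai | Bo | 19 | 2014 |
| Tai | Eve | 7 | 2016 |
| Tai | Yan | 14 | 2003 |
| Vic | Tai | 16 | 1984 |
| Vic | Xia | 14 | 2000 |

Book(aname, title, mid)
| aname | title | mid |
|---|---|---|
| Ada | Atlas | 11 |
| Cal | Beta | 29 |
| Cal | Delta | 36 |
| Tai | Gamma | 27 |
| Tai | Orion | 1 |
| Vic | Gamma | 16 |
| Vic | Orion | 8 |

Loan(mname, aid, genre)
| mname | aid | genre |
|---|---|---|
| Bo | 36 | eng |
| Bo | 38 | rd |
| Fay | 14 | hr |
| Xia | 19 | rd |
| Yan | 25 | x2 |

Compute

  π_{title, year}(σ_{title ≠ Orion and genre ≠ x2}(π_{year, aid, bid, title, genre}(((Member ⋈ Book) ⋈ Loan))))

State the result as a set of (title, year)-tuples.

{(Beta, 1996), (Delta, 1996), (Gamma, 2000), (Gamma, 2014)}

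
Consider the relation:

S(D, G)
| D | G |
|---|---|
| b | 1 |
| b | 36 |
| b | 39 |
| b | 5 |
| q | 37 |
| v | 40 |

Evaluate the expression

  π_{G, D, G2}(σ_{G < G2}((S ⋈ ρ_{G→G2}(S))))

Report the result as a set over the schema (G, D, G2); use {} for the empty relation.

ρ[G→G2]: schema becomes (D, G2); tuples unchanged.
Natural join on D: {(b, 1, 1), (b, 1, 36), (b, 1, 39), (b, 1, 5), (b, 36, 1), (b, 36, 36), (b, 36, 39), (b, 36, 5), (b, 39, 1), (b, 39, 36), (b, 39, 39), (b, 39, 5), (b, 5, 1), (b, 5, 36), (b, 5, 39), (b, 5, 5), (q, 37, 37), (v, 40, 40)}
Filtering on G < G2 leaves {(b, 1, 36), (b, 1, 39), (b, 1, 5), (b, 36, 39), (b, 5, 36), (b, 5, 39)}.
π_{G, D, G2} gives {(1, b, 36), (1, b, 39), (1, b, 5), (36, b, 39), (5, b, 36), (5, b, 39)}.

{(1, b, 36), (1, b, 39), (1, b, 5), (36, b, 39), (5, b, 36), (5, b, 39)}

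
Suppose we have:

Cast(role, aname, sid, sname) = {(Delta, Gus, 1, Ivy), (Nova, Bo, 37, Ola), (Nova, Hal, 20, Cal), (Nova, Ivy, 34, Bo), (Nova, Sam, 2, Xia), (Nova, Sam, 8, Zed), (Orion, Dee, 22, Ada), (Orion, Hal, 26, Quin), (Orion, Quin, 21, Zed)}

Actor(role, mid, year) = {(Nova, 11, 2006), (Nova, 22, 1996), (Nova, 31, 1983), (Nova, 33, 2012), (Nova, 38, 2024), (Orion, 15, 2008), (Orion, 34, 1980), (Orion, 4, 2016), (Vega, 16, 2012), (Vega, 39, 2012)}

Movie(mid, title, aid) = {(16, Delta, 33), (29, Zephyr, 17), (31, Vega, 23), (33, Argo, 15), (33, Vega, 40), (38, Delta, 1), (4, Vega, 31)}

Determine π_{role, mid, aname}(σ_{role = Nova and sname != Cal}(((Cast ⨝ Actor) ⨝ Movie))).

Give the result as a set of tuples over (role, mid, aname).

Natural join on role: {(Nova, Bo, 37, Ola, 11, 2006), (Nova, Bo, 37, Ola, 22, 1996), (Nova, Bo, 37, Ola, 31, 1983), (Nova, Bo, 37, Ola, 33, 2012), (Nova, Bo, 37, Ola, 38, 2024), (Nova, Hal, 20, Cal, 11, 2006), (Nova, Hal, 20, Cal, 22, 1996), (Nova, Hal, 20, Cal, 31, 1983), (Nova, Hal, 20, Cal, 33, 2012), (Nova, Hal, 20, Cal, 38, 2024), (Nova, Ivy, 34, Bo, 11, 2006), (Nova, Ivy, 34, Bo, 22, 1996), (Nova, Ivy, 34, Bo, 31, 1983), (Nova, Ivy, 34, Bo, 33, 2012), (Nova, Ivy, 34, Bo, 38, 2024), (Nova, Sam, 2, Xia, 11, 2006), (Nova, Sam, 2, Xia, 22, 1996), (Nova, Sam, 2, Xia, 31, 1983), (Nova, Sam, 2, Xia, 33, 2012), (Nova, Sam, 2, Xia, 38, 2024), (Nova, Sam, 8, Zed, 11, 2006), (Nova, Sam, 8, Zed, 22, 1996), (Nova, Sam, 8, Zed, 31, 1983), (Nova, Sam, 8, Zed, 33, 2012), (Nova, Sam, 8, Zed, 38, 2024), (Orion, Dee, 22, Ada, 15, 2008), (Orion, Dee, 22, Ada, 34, 1980), (Orion, Dee, 22, Ada, 4, 2016), (Orion, Hal, 26, Quin, 15, 2008), (Orion, Hal, 26, Quin, 34, 1980), (Orion, Hal, 26, Quin, 4, 2016), (Orion, Quin, 21, Zed, 15, 2008), (Orion, Quin, 21, Zed, 34, 1980), (Orion, Quin, 21, Zed, 4, 2016)}
Natural join on mid: {(Nova, Bo, 37, Ola, 31, 1983, Vega, 23), (Nova, Bo, 37, Ola, 33, 2012, Argo, 15), (Nova, Bo, 37, Ola, 33, 2012, Vega, 40), (Nova, Bo, 37, Ola, 38, 2024, Delta, 1), (Nova, Hal, 20, Cal, 31, 1983, Vega, 23), (Nova, Hal, 20, Cal, 33, 2012, Argo, 15), (Nova, Hal, 20, Cal, 33, 2012, Vega, 40), (Nova, Hal, 20, Cal, 38, 2024, Delta, 1), (Nova, Ivy, 34, Bo, 31, 1983, Vega, 23), (Nova, Ivy, 34, Bo, 33, 2012, Argo, 15), (Nova, Ivy, 34, Bo, 33, 2012, Vega, 40), (Nova, Ivy, 34, Bo, 38, 2024, Delta, 1), (Nova, Sam, 2, Xia, 31, 1983, Vega, 23), (Nova, Sam, 2, Xia, 33, 2012, Argo, 15), (Nova, Sam, 2, Xia, 33, 2012, Vega, 40), (Nova, Sam, 2, Xia, 38, 2024, Delta, 1), (Nova, Sam, 8, Zed, 31, 1983, Vega, 23), (Nova, Sam, 8, Zed, 33, 2012, Argo, 15), (Nova, Sam, 8, Zed, 33, 2012, Vega, 40), (Nova, Sam, 8, Zed, 38, 2024, Delta, 1), (Orion, Dee, 22, Ada, 4, 2016, Vega, 31), (Orion, Hal, 26, Quin, 4, 2016, Vega, 31), (Orion, Quin, 21, Zed, 4, 2016, Vega, 31)}
Apply σ_{role = Nova and sname != Cal}; surviving tuples: {(Nova, Bo, 37, Ola, 31, 1983, Vega, 23), (Nova, Bo, 37, Ola, 33, 2012, Argo, 15), (Nova, Bo, 37, Ola, 33, 2012, Vega, 40), (Nova, Bo, 37, Ola, 38, 2024, Delta, 1), (Nova, Ivy, 34, Bo, 31, 1983, Vega, 23), (Nova, Ivy, 34, Bo, 33, 2012, Argo, 15), (Nova, Ivy, 34, Bo, 33, 2012, Vega, 40), (Nova, Ivy, 34, Bo, 38, 2024, Delta, 1), (Nova, Sam, 2, Xia, 31, 1983, Vega, 23), (Nova, Sam, 2, Xia, 33, 2012, Argo, 15), (Nova, Sam, 2, Xia, 33, 2012, Vega, 40), (Nova, Sam, 2, Xia, 38, 2024, Delta, 1), (Nova, Sam, 8, Zed, 31, 1983, Vega, 23), (Nova, Sam, 8, Zed, 33, 2012, Argo, 15), (Nova, Sam, 8, Zed, 33, 2012, Vega, 40), (Nova, Sam, 8, Zed, 38, 2024, Delta, 1)}
π[role, mid, aname]: project onto (role, mid, aname) (7 duplicate(s) eliminated) → {(Nova, 31, Bo), (Nova, 31, Ivy), (Nova, 31, Sam), (Nova, 33, Bo), (Nova, 33, Ivy), (Nova, 33, Sam), (Nova, 38, Bo), (Nova, 38, Ivy), (Nova, 38, Sam)}

{(Nova, 31, Bo), (Nova, 31, Ivy), (Nova, 31, Sam), (Nova, 33, Bo), (Nova, 33, Ivy), (Nova, 33, Sam), (Nova, 38, Bo), (Nova, 38, Ivy), (Nova, 38, Sam)}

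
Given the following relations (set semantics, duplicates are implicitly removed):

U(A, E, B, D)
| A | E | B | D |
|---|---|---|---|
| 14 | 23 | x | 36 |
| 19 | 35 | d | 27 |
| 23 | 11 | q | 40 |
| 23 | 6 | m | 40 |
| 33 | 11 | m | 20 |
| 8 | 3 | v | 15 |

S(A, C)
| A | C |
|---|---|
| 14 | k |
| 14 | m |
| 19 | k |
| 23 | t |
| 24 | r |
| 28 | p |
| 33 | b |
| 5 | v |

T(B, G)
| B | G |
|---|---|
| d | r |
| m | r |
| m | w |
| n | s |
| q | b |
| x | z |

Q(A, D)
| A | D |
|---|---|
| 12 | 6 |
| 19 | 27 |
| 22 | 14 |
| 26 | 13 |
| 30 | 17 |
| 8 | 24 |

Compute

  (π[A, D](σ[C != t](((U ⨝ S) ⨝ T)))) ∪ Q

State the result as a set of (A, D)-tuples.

{(12, 6), (14, 36), (19, 27), (22, 14), (26, 13), (30, 17), (33, 20), (8, 24)}

Joining U and S on A yields {(14, 23, x, 36, k), (14, 23, x, 36, m), (19, 35, d, 27, k), (23, 11, q, 40, t), (23, 6, m, 40, t), (33, 11, m, 20, b)}.
Joining (U ⨝ S) and T on B yields {(14, 23, x, 36, k, z), (14, 23, x, 36, m, z), (19, 35, d, 27, k, r), (23, 11, q, 40, t, b), (23, 6, m, 40, t, r), (23, 6, m, 40, t, w), (33, 11, m, 20, b, r), (33, 11, m, 20, b, w)}.
Apply σ_{C != t}; surviving tuples: {(14, 23, x, 36, k, z), (14, 23, x, 36, m, z), (19, 35, d, 27, k, r), (33, 11, m, 20, b, r), (33, 11, m, 20, b, w)}
Projecting to A, D (2 duplicate(s) eliminated): {(14, 36), (19, 27), (33, 20)}
Set union of the two operands is {(12, 6), (14, 36), (19, 27), (22, 14), (26, 13), (30, 17), (33, 20), (8, 24)}.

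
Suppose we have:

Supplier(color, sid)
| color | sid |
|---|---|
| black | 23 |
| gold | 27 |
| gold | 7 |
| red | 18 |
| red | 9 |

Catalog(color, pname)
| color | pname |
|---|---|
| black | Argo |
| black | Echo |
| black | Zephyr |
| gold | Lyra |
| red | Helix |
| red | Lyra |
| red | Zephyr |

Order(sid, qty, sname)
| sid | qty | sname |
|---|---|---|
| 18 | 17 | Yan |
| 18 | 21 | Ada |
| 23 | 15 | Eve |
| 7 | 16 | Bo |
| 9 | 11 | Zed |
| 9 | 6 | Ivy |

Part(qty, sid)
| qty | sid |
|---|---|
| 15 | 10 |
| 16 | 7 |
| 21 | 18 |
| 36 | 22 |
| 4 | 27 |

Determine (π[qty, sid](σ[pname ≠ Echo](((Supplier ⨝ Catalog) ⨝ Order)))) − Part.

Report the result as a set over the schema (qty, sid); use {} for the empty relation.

Joining Supplier and Catalog on color yields {(black, 23, Argo), (black, 23, Echo), (black, 23, Zephyr), (gold, 27, Lyra), (gold, 7, Lyra), (red, 18, Helix), (red, 18, Lyra), (red, 18, Zephyr), (red, 9, Helix), (red, 9, Lyra), (red, 9, Zephyr)}.
Joining (Supplier ⨝ Catalog) and Order on sid yields {(black, 23, Argo, 15, Eve), (black, 23, Echo, 15, Eve), (black, 23, Zephyr, 15, Eve), (gold, 7, Lyra, 16, Bo), (red, 18, Helix, 17, Yan), (red, 18, Helix, 21, Ada), (red, 18, Lyra, 17, Yan), (red, 18, Lyra, 21, Ada), (red, 18, Zephyr, 17, Yan), (red, 18, Zephyr, 21, Ada), (red, 9, Helix, 11, Zed), (red, 9, Helix, 6, Ivy), (red, 9, Lyra, 11, Zed), (red, 9, Lyra, 6, Ivy), (red, 9, Zephyr, 11, Zed), (red, 9, Zephyr, 6, Ivy)}.
Filtering on pname ≠ Echo leaves {(black, 23, Argo, 15, Eve), (black, 23, Zephyr, 15, Eve), (gold, 7, Lyra, 16, Bo), (red, 18, Helix, 17, Yan), (red, 18, Helix, 21, Ada), (red, 18, Lyra, 17, Yan), (red, 18, Lyra, 21, Ada), (red, 18, Zephyr, 17, Yan), (red, 18, Zephyr, 21, Ada), (red, 9, Helix, 11, Zed), (red, 9, Helix, 6, Ivy), (red, 9, Lyra, 11, Zed), (red, 9, Lyra, 6, Ivy), (red, 9, Zephyr, 11, Zed), (red, 9, Zephyr, 6, Ivy)}.
π[qty, sid]: project onto (qty, sid) (9 duplicate(s) eliminated) → {(11, 9), (15, 23), (16, 7), (17, 18), (21, 18), (6, 9)}
Difference: {(11, 9), (15, 23), (16, 7), (17, 18), (21, 18), (6, 9)} with {(15, 10), (16, 7), (21, 18), (36, 22), (4, 27)} → {(11, 9), (15, 23), (17, 18), (6, 9)}

{(11, 9), (15, 23), (17, 18), (6, 9)}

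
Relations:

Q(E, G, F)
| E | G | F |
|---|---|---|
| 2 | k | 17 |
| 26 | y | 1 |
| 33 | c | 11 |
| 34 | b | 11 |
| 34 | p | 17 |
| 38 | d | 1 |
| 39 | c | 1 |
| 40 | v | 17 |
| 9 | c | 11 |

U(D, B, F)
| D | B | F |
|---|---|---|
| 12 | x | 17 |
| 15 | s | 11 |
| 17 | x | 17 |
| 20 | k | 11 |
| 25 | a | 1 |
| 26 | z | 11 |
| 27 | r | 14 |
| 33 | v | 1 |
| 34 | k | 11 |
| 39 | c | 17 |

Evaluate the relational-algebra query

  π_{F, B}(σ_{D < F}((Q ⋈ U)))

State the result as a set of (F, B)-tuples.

Joining Q and U on F yields {(2, k, 17, 12, x), (2, k, 17, 17, x), (2, k, 17, 39, c), (26, y, 1, 25, a), (26, y, 1, 33, v), (33, c, 11, 15, s), (33, c, 11, 20, k), (33, c, 11, 26, z), (33, c, 11, 34, k), (34, b, 11, 15, s), (34, b, 11, 20, k), (34, b, 11, 26, z), (34, b, 11, 34, k), (34, p, 17, 12, x), (34, p, 17, 17, x), (34, p, 17, 39, c), (38, d, 1, 25, a), (38, d, 1, 33, v), (39, c, 1, 25, a), (39, c, 1, 33, v), (40, v, 17, 12, x), (40, v, 17, 17, x), (40, v, 17, 39, c), (9, c, 11, 15, s), (9, c, 11, 20, k), (9, c, 11, 26, z), (9, c, 11, 34, k)}.
Selection D < F: {(2, k, 17, 12, x), (34, p, 17, 12, x), (40, v, 17, 12, x)}
π_{F, B} gives {(17, x)} (2 duplicate(s) eliminated).

{(17, x)}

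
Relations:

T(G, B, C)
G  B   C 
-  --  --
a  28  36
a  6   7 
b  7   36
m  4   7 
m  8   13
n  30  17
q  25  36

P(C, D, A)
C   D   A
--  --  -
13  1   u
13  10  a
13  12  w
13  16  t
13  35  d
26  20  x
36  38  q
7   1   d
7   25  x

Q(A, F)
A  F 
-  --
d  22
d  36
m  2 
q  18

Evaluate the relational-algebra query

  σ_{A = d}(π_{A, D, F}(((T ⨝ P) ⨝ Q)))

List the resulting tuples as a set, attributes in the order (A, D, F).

{(d, 1, 22), (d, 1, 36), (d, 35, 22), (d, 35, 36)}

Natural join on C: {(a, 28, 36, 38, q), (a, 6, 7, 1, d), (a, 6, 7, 25, x), (b, 7, 36, 38, q), (m, 4, 7, 1, d), (m, 4, 7, 25, x), (m, 8, 13, 1, u), (m, 8, 13, 10, a), (m, 8, 13, 12, w), (m, 8, 13, 16, t), (m, 8, 13, 35, d), (q, 25, 36, 38, q)}
Natural join on A: {(a, 28, 36, 38, q, 18), (a, 6, 7, 1, d, 22), (a, 6, 7, 1, d, 36), (b, 7, 36, 38, q, 18), (m, 4, 7, 1, d, 22), (m, 4, 7, 1, d, 36), (m, 8, 13, 35, d, 22), (m, 8, 13, 35, d, 36), (q, 25, 36, 38, q, 18)}
Projecting to A, D, F (4 duplicate(s) eliminated): {(d, 1, 22), (d, 1, 36), (d, 35, 22), (d, 35, 36), (q, 38, 18)}
Selection A = d: {(d, 1, 22), (d, 1, 36), (d, 35, 22), (d, 35, 36)}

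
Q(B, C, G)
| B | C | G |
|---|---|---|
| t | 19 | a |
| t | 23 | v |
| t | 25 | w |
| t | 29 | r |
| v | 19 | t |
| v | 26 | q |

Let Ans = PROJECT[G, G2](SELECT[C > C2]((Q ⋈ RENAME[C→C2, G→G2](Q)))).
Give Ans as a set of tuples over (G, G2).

ρ[C→C2, G→G2]: schema becomes (B, C2, G2); tuples unchanged.
Joining Q and RENAME[C→C2, G→G2](Q) on B yields {(t, 19, a, 19, a), (t, 19, a, 23, v), (t, 19, a, 25, w), (t, 19, a, 29, r), (t, 23, v, 19, a), (t, 23, v, 23, v), (t, 23, v, 25, w), (t, 23, v, 29, r), (t, 25, w, 19, a), (t, 25, w, 23, v), (t, 25, w, 25, w), (t, 25, w, 29, r), (t, 29, r, 19, a), (t, 29, r, 23, v), (t, 29, r, 25, w), (t, 29, r, 29, r), (v, 19, t, 19, t), (v, 19, t, 26, q), (v, 26, q, 19, t), (v, 26, q, 26, q)}.
Selection C > C2: {(t, 23, v, 19, a), (t, 25, w, 19, a), (t, 25, w, 23, v), (t, 29, r, 19, a), (t, 29, r, 23, v), (t, 29, r, 25, w), (v, 26, q, 19, t)}
Keep only column(s) G, G2: {(q, t), (r, a), (r, v), (r, w), (v, a), (w, a), (w, v)}

{(q, t), (r, a), (r, v), (r, w), (v, a), (w, a), (w, v)}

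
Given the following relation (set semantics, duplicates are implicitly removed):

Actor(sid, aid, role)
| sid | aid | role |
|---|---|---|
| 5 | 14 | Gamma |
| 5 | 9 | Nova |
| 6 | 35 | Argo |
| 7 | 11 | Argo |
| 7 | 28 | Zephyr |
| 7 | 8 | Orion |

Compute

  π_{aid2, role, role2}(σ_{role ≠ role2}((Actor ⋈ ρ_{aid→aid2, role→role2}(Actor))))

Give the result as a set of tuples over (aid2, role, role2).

ρ[aid→aid2, role→role2]: schema becomes (sid, aid2, role2); tuples unchanged.
Actor ⋈ ρ_{aid→aid2, role→role2}(Actor) (natural join on sid): {(5, 14, Gamma, 14, Gamma), (5, 14, Gamma, 9, Nova), (5, 9, Nova, 14, Gamma), (5, 9, Nova, 9, Nova), (6, 35, Argo, 35, Argo), (7, 11, Argo, 11, Argo), (7, 11, Argo, 28, Zephyr), (7, 11, Argo, 8, Orion), (7, 28, Zephyr, 11, Argo), (7, 28, Zephyr, 28, Zephyr), (7, 28, Zephyr, 8, Orion), (7, 8, Orion, 11, Argo), (7, 8, Orion, 28, Zephyr), (7, 8, Orion, 8, Orion)}
Selection role ≠ role2: {(5, 14, Gamma, 9, Nova), (5, 9, Nova, 14, Gamma), (7, 11, Argo, 28, Zephyr), (7, 11, Argo, 8, Orion), (7, 28, Zephyr, 11, Argo), (7, 28, Zephyr, 8, Orion), (7, 8, Orion, 11, Argo), (7, 8, Orion, 28, Zephyr)}
π_{aid2, role, role2} gives {(11, Orion, Argo), (11, Zephyr, Argo), (14, Nova, Gamma), (28, Argo, Zephyr), (28, Orion, Zephyr), (8, Argo, Orion), (8, Zephyr, Orion), (9, Gamma, Nova)}.

{(11, Orion, Argo), (11, Zephyr, Argo), (14, Nova, Gamma), (28, Argo, Zephyr), (28, Orion, Zephyr), (8, Argo, Orion), (8, Zephyr, Orion), (9, Gamma, Nova)}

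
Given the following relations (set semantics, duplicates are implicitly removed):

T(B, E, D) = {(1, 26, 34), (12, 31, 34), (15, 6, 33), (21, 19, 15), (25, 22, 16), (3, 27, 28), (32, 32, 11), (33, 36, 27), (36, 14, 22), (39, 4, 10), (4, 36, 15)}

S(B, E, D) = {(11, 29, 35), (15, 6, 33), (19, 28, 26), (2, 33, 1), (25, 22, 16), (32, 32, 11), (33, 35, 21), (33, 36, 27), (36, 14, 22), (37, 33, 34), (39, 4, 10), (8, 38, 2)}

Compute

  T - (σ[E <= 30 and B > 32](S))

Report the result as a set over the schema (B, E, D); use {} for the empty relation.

Apply σ_{E <= 30 and B > 32}; surviving tuples: {(36, 14, 22), (39, 4, 10)}
Difference: {(1, 26, 34), (12, 31, 34), (15, 6, 33), (21, 19, 15), (25, 22, 16), (3, 27, 28), (32, 32, 11), (33, 36, 27), (36, 14, 22), (39, 4, 10), (4, 36, 15)} with {(36, 14, 22), (39, 4, 10)} → {(1, 26, 34), (12, 31, 34), (15, 6, 33), (21, 19, 15), (25, 22, 16), (3, 27, 28), (32, 32, 11), (33, 36, 27), (4, 36, 15)}

{(1, 26, 34), (12, 31, 34), (15, 6, 33), (21, 19, 15), (25, 22, 16), (3, 27, 28), (32, 32, 11), (33, 36, 27), (4, 36, 15)}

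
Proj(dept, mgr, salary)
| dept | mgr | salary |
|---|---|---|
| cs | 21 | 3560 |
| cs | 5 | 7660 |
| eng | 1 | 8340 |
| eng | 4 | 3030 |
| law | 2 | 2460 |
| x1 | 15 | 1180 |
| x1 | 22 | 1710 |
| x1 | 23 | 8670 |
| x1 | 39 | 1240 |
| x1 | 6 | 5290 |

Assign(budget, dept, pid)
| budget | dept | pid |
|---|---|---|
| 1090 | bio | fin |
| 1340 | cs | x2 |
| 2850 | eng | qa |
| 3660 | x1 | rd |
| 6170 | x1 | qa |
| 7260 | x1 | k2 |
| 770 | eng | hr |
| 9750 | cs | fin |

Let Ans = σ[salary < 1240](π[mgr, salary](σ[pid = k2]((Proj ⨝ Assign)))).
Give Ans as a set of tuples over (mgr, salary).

Joining Proj and Assign on dept yields {(cs, 21, 3560, 1340, x2), (cs, 21, 3560, 9750, fin), (cs, 5, 7660, 1340, x2), (cs, 5, 7660, 9750, fin), (eng, 1, 8340, 2850, qa), (eng, 1, 8340, 770, hr), (eng, 4, 3030, 2850, qa), (eng, 4, 3030, 770, hr), (x1, 15, 1180, 3660, rd), (x1, 15, 1180, 6170, qa), (x1, 15, 1180, 7260, k2), (x1, 22, 1710, 3660, rd), (x1, 22, 1710, 6170, qa), (x1, 22, 1710, 7260, k2), (x1, 23, 8670, 3660, rd), (x1, 23, 8670, 6170, qa), (x1, 23, 8670, 7260, k2), (x1, 39, 1240, 3660, rd), (x1, 39, 1240, 6170, qa), (x1, 39, 1240, 7260, k2), (x1, 6, 5290, 3660, rd), (x1, 6, 5290, 6170, qa), (x1, 6, 5290, 7260, k2)}.
Selection pid = k2: {(x1, 15, 1180, 7260, k2), (x1, 22, 1710, 7260, k2), (x1, 23, 8670, 7260, k2), (x1, 39, 1240, 7260, k2), (x1, 6, 5290, 7260, k2)}
Keep only column(s) mgr, salary: {(15, 1180), (22, 1710), (23, 8670), (39, 1240), (6, 5290)}
Selection salary < 1240: {(15, 1180)}

{(15, 1180)}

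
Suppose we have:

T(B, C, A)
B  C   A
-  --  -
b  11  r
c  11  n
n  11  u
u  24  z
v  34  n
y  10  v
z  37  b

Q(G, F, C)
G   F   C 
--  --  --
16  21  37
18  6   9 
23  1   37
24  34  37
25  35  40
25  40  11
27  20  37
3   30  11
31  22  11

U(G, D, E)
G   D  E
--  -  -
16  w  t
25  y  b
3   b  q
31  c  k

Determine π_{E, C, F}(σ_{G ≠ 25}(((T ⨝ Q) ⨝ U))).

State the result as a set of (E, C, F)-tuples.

Natural join on C: {(b, 11, r, 25, 40), (b, 11, r, 3, 30), (b, 11, r, 31, 22), (c, 11, n, 25, 40), (c, 11, n, 3, 30), (c, 11, n, 31, 22), (n, 11, u, 25, 40), (n, 11, u, 3, 30), (n, 11, u, 31, 22), (z, 37, b, 16, 21), (z, 37, b, 23, 1), (z, 37, b, 24, 34), (z, 37, b, 27, 20)}
Natural join on G: {(b, 11, r, 25, 40, y, b), (b, 11, r, 3, 30, b, q), (b, 11, r, 31, 22, c, k), (c, 11, n, 25, 40, y, b), (c, 11, n, 3, 30, b, q), (c, 11, n, 31, 22, c, k), (n, 11, u, 25, 40, y, b), (n, 11, u, 3, 30, b, q), (n, 11, u, 31, 22, c, k), (z, 37, b, 16, 21, w, t)}
Selection G ≠ 25: {(b, 11, r, 3, 30, b, q), (b, 11, r, 31, 22, c, k), (c, 11, n, 3, 30, b, q), (c, 11, n, 31, 22, c, k), (n, 11, u, 3, 30, b, q), (n, 11, u, 31, 22, c, k), (z, 37, b, 16, 21, w, t)}
Keep only column(s) E, C, F (4 duplicate(s) eliminated): {(k, 11, 22), (q, 11, 30), (t, 37, 21)}

{(k, 11, 22), (q, 11, 30), (t, 37, 21)}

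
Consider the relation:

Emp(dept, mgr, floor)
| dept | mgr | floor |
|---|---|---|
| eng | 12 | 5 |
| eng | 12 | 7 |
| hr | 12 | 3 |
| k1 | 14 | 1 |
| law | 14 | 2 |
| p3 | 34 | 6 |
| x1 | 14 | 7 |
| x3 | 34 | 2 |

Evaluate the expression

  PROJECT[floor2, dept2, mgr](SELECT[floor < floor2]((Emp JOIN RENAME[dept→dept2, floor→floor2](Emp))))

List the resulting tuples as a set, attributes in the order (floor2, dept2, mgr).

{(2, law, 14), (5, eng, 12), (6, p3, 34), (7, eng, 12), (7, x1, 14)}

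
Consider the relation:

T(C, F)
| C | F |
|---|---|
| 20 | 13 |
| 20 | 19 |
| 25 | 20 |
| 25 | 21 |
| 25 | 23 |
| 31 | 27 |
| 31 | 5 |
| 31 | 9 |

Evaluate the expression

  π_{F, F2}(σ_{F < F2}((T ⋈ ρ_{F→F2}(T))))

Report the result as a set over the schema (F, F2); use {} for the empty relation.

ρ[F→F2]: schema becomes (C, F2); tuples unchanged.
T ⋈ ρ_{F→F2}(T) (natural join on C): {(20, 13, 13), (20, 13, 19), (20, 19, 13), (20, 19, 19), (25, 20, 20), (25, 20, 21), (25, 20, 23), (25, 21, 20), (25, 21, 21), (25, 21, 23), (25, 23, 20), (25, 23, 21), (25, 23, 23), (31, 27, 27), (31, 27, 5), (31, 27, 9), (31, 5, 27), (31, 5, 5), (31, 5, 9), (31, 9, 27), (31, 9, 5), (31, 9, 9)}
σ[F < F2]: keep tuples satisfying F < F2 → {(20, 13, 19), (25, 20, 21), (25, 20, 23), (25, 21, 23), (31, 5, 27), (31, 5, 9), (31, 9, 27)}
Keep only column(s) F, F2: {(13, 19), (20, 21), (20, 23), (21, 23), (5, 27), (5, 9), (9, 27)}

{(13, 19), (20, 21), (20, 23), (21, 23), (5, 27), (5, 9), (9, 27)}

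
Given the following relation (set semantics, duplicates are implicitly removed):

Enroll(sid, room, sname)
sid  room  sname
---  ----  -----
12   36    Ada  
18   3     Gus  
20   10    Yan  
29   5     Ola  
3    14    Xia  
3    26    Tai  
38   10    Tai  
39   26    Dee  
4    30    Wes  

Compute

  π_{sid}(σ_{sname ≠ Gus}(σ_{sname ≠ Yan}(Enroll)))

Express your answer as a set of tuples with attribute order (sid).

{12, 29, 3, 38, 39, 4}

Apply σ_{sname ≠ Yan}; surviving tuples: {(12, 36, Ada), (18, 3, Gus), (29, 5, Ola), (3, 14, Xia), (3, 26, Tai), (38, 10, Tai), (39, 26, Dee), (4, 30, Wes)}
Apply σ_{sname ≠ Gus}; surviving tuples: {(12, 36, Ada), (29, 5, Ola), (3, 14, Xia), (3, 26, Tai), (38, 10, Tai), (39, 26, Dee), (4, 30, Wes)}
π_{sid} gives {12, 29, 3, 38, 39, 4} (1 duplicate(s) eliminated).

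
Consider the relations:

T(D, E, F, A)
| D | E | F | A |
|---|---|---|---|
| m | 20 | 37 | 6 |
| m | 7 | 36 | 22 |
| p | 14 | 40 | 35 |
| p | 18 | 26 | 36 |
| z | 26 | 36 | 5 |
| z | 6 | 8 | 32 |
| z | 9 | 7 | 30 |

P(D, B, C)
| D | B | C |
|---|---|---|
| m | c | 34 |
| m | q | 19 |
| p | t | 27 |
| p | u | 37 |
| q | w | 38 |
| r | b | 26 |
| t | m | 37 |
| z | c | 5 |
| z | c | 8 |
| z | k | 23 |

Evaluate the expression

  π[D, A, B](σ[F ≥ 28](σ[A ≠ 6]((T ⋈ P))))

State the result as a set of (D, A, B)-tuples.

Joining T and P on D yields {(m, 20, 37, 6, c, 34), (m, 20, 37, 6, q, 19), (m, 7, 36, 22, c, 34), (m, 7, 36, 22, q, 19), (p, 14, 40, 35, t, 27), (p, 14, 40, 35, u, 37), (p, 18, 26, 36, t, 27), (p, 18, 26, 36, u, 37), (z, 26, 36, 5, c, 5), (z, 26, 36, 5, c, 8), (z, 26, 36, 5, k, 23), (z, 6, 8, 32, c, 5), (z, 6, 8, 32, c, 8), (z, 6, 8, 32, k, 23), (z, 9, 7, 30, c, 5), (z, 9, 7, 30, c, 8), (z, 9, 7, 30, k, 23)}.
σ[A ≠ 6]: keep tuples satisfying A ≠ 6 → {(m, 7, 36, 22, c, 34), (m, 7, 36, 22, q, 19), (p, 14, 40, 35, t, 27), (p, 14, 40, 35, u, 37), (p, 18, 26, 36, t, 27), (p, 18, 26, 36, u, 37), (z, 26, 36, 5, c, 5), (z, 26, 36, 5, c, 8), (z, 26, 36, 5, k, 23), (z, 6, 8, 32, c, 5), (z, 6, 8, 32, c, 8), (z, 6, 8, 32, k, 23), (z, 9, 7, 30, c, 5), (z, 9, 7, 30, c, 8), (z, 9, 7, 30, k, 23)}
σ[F ≥ 28]: keep tuples satisfying F ≥ 28 → {(m, 7, 36, 22, c, 34), (m, 7, 36, 22, q, 19), (p, 14, 40, 35, t, 27), (p, 14, 40, 35, u, 37), (z, 26, 36, 5, c, 5), (z, 26, 36, 5, c, 8), (z, 26, 36, 5, k, 23)}
Projecting to D, A, B (1 duplicate(s) eliminated): {(m, 22, c), (m, 22, q), (p, 35, t), (p, 35, u), (z, 5, c), (z, 5, k)}

{(m, 22, c), (m, 22, q), (p, 35, t), (p, 35, u), (z, 5, c), (z, 5, k)}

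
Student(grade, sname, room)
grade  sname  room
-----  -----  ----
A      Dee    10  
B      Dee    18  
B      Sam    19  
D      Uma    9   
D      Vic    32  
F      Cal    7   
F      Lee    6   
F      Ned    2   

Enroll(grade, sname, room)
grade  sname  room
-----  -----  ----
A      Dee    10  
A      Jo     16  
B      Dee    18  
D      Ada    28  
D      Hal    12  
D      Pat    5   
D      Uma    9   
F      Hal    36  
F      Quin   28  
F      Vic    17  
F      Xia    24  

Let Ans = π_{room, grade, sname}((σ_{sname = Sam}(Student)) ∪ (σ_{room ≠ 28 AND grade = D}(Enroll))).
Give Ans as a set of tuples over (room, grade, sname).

{(12, D, Hal), (19, B, Sam), (5, D, Pat), (9, D, Uma)}

Apply σ_{sname = Sam}; surviving tuples: {(B, Sam, 19)}
Apply σ_{room ≠ 28 AND grade = D}; surviving tuples: {(D, Hal, 12), (D, Pat, 5), (D, Uma, 9)}
Union: {(B, Sam, 19)} with {(D, Hal, 12), (D, Pat, 5), (D, Uma, 9)} → {(B, Sam, 19), (D, Hal, 12), (D, Pat, 5), (D, Uma, 9)}
π[room, grade, sname]: project onto (room, grade, sname) → {(12, D, Hal), (19, B, Sam), (5, D, Pat), (9, D, Uma)}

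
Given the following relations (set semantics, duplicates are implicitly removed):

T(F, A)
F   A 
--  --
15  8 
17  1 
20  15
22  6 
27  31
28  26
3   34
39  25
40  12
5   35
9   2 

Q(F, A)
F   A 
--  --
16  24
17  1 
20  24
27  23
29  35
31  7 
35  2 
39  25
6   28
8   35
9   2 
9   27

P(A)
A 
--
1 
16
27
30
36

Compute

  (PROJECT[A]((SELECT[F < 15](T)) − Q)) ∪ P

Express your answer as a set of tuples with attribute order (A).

{1, 16, 27, 30, 34, 35, 36}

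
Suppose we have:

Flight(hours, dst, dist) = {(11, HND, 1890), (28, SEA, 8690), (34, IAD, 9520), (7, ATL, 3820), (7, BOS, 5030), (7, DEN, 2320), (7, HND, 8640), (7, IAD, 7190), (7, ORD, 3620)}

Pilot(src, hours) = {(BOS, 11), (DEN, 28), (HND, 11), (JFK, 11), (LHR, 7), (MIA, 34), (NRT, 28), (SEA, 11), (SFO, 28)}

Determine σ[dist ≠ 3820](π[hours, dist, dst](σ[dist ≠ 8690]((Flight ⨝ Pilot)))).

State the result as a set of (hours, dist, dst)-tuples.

Flight ⋈ Pilot (natural join on hours): {(11, HND, 1890, BOS), (11, HND, 1890, HND), (11, HND, 1890, JFK), (11, HND, 1890, SEA), (28, SEA, 8690, DEN), (28, SEA, 8690, NRT), (28, SEA, 8690, SFO), (34, IAD, 9520, MIA), (7, ATL, 3820, LHR), (7, BOS, 5030, LHR), (7, DEN, 2320, LHR), (7, HND, 8640, LHR), (7, IAD, 7190, LHR), (7, ORD, 3620, LHR)}
Apply σ_{dist ≠ 8690}; surviving tuples: {(11, HND, 1890, BOS), (11, HND, 1890, HND), (11, HND, 1890, JFK), (11, HND, 1890, SEA), (34, IAD, 9520, MIA), (7, ATL, 3820, LHR), (7, BOS, 5030, LHR), (7, DEN, 2320, LHR), (7, HND, 8640, LHR), (7, IAD, 7190, LHR), (7, ORD, 3620, LHR)}
π[hours, dist, dst]: project onto (hours, dist, dst) (3 duplicate(s) eliminated) → {(11, 1890, HND), (34, 9520, IAD), (7, 2320, DEN), (7, 3620, ORD), (7, 3820, ATL), (7, 5030, BOS), (7, 7190, IAD), (7, 8640, HND)}
Apply σ_{dist ≠ 3820}; surviving tuples: {(11, 1890, HND), (34, 9520, IAD), (7, 2320, DEN), (7, 3620, ORD), (7, 5030, BOS), (7, 7190, IAD), (7, 8640, HND)}

{(11, 1890, HND), (34, 9520, IAD), (7, 2320, DEN), (7, 3620, ORD), (7, 5030, BOS), (7, 7190, IAD), (7, 8640, HND)}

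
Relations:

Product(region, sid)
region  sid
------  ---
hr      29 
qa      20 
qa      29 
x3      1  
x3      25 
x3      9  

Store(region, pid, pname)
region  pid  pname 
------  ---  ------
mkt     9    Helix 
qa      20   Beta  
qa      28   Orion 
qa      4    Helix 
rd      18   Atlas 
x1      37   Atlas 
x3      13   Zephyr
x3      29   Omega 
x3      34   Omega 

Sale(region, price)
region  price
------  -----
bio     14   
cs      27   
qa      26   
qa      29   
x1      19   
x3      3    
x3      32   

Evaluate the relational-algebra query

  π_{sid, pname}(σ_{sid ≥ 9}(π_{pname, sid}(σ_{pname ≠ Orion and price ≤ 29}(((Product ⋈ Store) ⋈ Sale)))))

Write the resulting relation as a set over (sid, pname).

{(20, Beta), (20, Helix), (25, Omega), (25, Zephyr), (29, Beta), (29, Helix), (9, Omega), (9, Zephyr)}

Natural join on region: {(qa, 20, 20, Beta), (qa, 20, 28, Orion), (qa, 20, 4, Helix), (qa, 29, 20, Beta), (qa, 29, 28, Orion), (qa, 29, 4, Helix), (x3, 1, 13, Zephyr), (x3, 1, 29, Omega), (x3, 1, 34, Omega), (x3, 25, 13, Zephyr), (x3, 25, 29, Omega), (x3, 25, 34, Omega), (x3, 9, 13, Zephyr), (x3, 9, 29, Omega), (x3, 9, 34, Omega)}
Natural join on region: {(qa, 20, 20, Beta, 26), (qa, 20, 20, Beta, 29), (qa, 20, 28, Orion, 26), (qa, 20, 28, Orion, 29), (qa, 20, 4, Helix, 26), (qa, 20, 4, Helix, 29), (qa, 29, 20, Beta, 26), (qa, 29, 20, Beta, 29), (qa, 29, 28, Orion, 26), (qa, 29, 28, Orion, 29), (qa, 29, 4, Helix, 26), (qa, 29, 4, Helix, 29), (x3, 1, 13, Zephyr, 3), (x3, 1, 13, Zephyr, 32), (x3, 1, 29, Omega, 3), (x3, 1, 29, Omega, 32), (x3, 1, 34, Omega, 3), (x3, 1, 34, Omega, 32), (x3, 25, 13, Zephyr, 3), (x3, 25, 13, Zephyr, 32), (x3, 25, 29, Omega, 3), (x3, 25, 29, Omega, 32), (x3, 25, 34, Omega, 3), (x3, 25, 34, Omega, 32), (x3, 9, 13, Zephyr, 3), (x3, 9, 13, Zephyr, 32), (x3, 9, 29, Omega, 3), (x3, 9, 29, Omega, 32), (x3, 9, 34, Omega, 3), (x3, 9, 34, Omega, 32)}
Selection pname ≠ Orion and price ≤ 29: {(qa, 20, 20, Beta, 26), (qa, 20, 20, Beta, 29), (qa, 20, 4, Helix, 26), (qa, 20, 4, Helix, 29), (qa, 29, 20, Beta, 26), (qa, 29, 20, Beta, 29), (qa, 29, 4, Helix, 26), (qa, 29, 4, Helix, 29), (x3, 1, 13, Zephyr, 3), (x3, 1, 29, Omega, 3), (x3, 1, 34, Omega, 3), (x3, 25, 13, Zephyr, 3), (x3, 25, 29, Omega, 3), (x3, 25, 34, Omega, 3), (x3, 9, 13, Zephyr, 3), (x3, 9, 29, Omega, 3), (x3, 9, 34, Omega, 3)}
π_{pname, sid} gives {(Beta, 20), (Beta, 29), (Helix, 20), (Helix, 29), (Omega, 1), (Omega, 25), (Omega, 9), (Zephyr, 1), (Zephyr, 25), (Zephyr, 9)} (7 duplicate(s) eliminated).
Selection sid ≥ 9: {(Beta, 20), (Beta, 29), (Helix, 20), (Helix, 29), (Omega, 25), (Omega, 9), (Zephyr, 25), (Zephyr, 9)}
π_{sid, pname} gives {(20, Beta), (20, Helix), (25, Omega), (25, Zephyr), (29, Beta), (29, Helix), (9, Omega), (9, Zephyr)}.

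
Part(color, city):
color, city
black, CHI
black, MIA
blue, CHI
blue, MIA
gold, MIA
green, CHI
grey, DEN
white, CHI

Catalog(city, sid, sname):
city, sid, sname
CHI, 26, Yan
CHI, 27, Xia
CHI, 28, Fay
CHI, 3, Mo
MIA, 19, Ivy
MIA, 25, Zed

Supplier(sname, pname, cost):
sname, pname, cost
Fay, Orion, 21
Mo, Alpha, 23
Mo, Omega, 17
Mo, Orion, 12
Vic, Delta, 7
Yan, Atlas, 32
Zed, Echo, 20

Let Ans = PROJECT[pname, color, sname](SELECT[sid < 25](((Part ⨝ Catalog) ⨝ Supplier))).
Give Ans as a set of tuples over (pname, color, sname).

{(Alpha, black, Mo), (Alpha, blue, Mo), (Alpha, green, Mo), (Alpha, white, Mo), (Omega, black, Mo), (Omega, blue, Mo), (Omega, green, Mo), (Omega, white, Mo), (Orion, black, Mo), (Orion, blue, Mo), (Orion, green, Mo), (Orion, white, Mo)}

Joining Part and Catalog on city yields {(black, CHI, 26, Yan), (black, CHI, 27, Xia), (black, CHI, 28, Fay), (black, CHI, 3, Mo), (black, MIA, 19, Ivy), (black, MIA, 25, Zed), (blue, CHI, 26, Yan), (blue, CHI, 27, Xia), (blue, CHI, 28, Fay), (blue, CHI, 3, Mo), (blue, MIA, 19, Ivy), (blue, MIA, 25, Zed), (gold, MIA, 19, Ivy), (gold, MIA, 25, Zed), (green, CHI, 26, Yan), (green, CHI, 27, Xia), (green, CHI, 28, Fay), (green, CHI, 3, Mo), (white, CHI, 26, Yan), (white, CHI, 27, Xia), (white, CHI, 28, Fay), (white, CHI, 3, Mo)}.
Joining (Part ⨝ Catalog) and Supplier on sname yields {(black, CHI, 26, Yan, Atlas, 32), (black, CHI, 28, Fay, Orion, 21), (black, CHI, 3, Mo, Alpha, 23), (black, CHI, 3, Mo, Omega, 17), (black, CHI, 3, Mo, Orion, 12), (black, MIA, 25, Zed, Echo, 20), (blue, CHI, 26, Yan, Atlas, 32), (blue, CHI, 28, Fay, Orion, 21), (blue, CHI, 3, Mo, Alpha, 23), (blue, CHI, 3, Mo, Omega, 17), (blue, CHI, 3, Mo, Orion, 12), (blue, MIA, 25, Zed, Echo, 20), (gold, MIA, 25, Zed, Echo, 20), (green, CHI, 26, Yan, Atlas, 32), (green, CHI, 28, Fay, Orion, 21), (green, CHI, 3, Mo, Alpha, 23), (green, CHI, 3, Mo, Omega, 17), (green, CHI, 3, Mo, Orion, 12), (white, CHI, 26, Yan, Atlas, 32), (white, CHI, 28, Fay, Orion, 21), (white, CHI, 3, Mo, Alpha, 23), (white, CHI, 3, Mo, Omega, 17), (white, CHI, 3, Mo, Orion, 12)}.
σ[sid < 25]: keep tuples satisfying sid < 25 → {(black, CHI, 3, Mo, Alpha, 23), (black, CHI, 3, Mo, Omega, 17), (black, CHI, 3, Mo, Orion, 12), (blue, CHI, 3, Mo, Alpha, 23), (blue, CHI, 3, Mo, Omega, 17), (blue, CHI, 3, Mo, Orion, 12), (green, CHI, 3, Mo, Alpha, 23), (green, CHI, 3, Mo, Omega, 17), (green, CHI, 3, Mo, Orion, 12), (white, CHI, 3, Mo, Alpha, 23), (white, CHI, 3, Mo, Omega, 17), (white, CHI, 3, Mo, Orion, 12)}
π_{pname, color, sname} gives {(Alpha, black, Mo), (Alpha, blue, Mo), (Alpha, green, Mo), (Alpha, white, Mo), (Omega, black, Mo), (Omega, blue, Mo), (Omega, green, Mo), (Omega, white, Mo), (Orion, black, Mo), (Orion, blue, Mo), (Orion, green, Mo), (Orion, white, Mo)}.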